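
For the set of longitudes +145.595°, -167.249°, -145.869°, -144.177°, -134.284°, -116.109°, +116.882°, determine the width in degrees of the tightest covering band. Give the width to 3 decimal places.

127.009°

Sort the longitudes: -167.249°, -145.869°, -144.177°, -134.284°, -116.109°, +116.882°, +145.595°.
Eastward gaps between consecutive values (wrapping around): 21.380°, 1.692°, 9.893°, 18.175°, 232.991°, 28.713°, 47.156°.
Largest gap = 232.991° ⇒ minimal covering band is its complement: 360° − 232.991° = 127.009°.
Band runs from +116.882° eastward to -116.109°, crossing the antimeridian.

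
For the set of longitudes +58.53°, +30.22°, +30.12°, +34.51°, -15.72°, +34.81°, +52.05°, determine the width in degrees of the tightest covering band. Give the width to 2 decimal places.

Sort the longitudes: -15.72°, +30.12°, +30.22°, +34.51°, +34.81°, +52.05°, +58.53°.
Eastward gaps between consecutive values (wrapping around): 45.84°, 0.10°, 4.29°, 0.30°, 17.24°, 6.48°, 285.75°.
Largest gap = 285.75° ⇒ minimal covering band is its complement: 360° − 285.75° = 74.25°.
Band runs from -15.72° eastward to +58.53°.

74.25°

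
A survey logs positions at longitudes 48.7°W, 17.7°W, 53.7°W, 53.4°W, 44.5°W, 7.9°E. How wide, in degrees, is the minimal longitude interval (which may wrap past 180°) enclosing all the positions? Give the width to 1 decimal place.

61.6°

Sort the longitudes: -53.7°, -53.4°, -48.7°, -44.5°, -17.7°, +7.9°.
Eastward gaps between consecutive values (wrapping around): 0.3°, 4.7°, 4.2°, 26.8°, 25.6°, 298.4°.
Largest gap = 298.4° ⇒ minimal covering band is its complement: 360° − 298.4° = 61.6°.
Band runs from -53.7° eastward to +7.9°.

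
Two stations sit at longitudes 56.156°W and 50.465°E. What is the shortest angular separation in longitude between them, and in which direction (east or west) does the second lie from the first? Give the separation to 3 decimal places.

106.621° east

Raw difference: 50.465 − -56.156 = 106.621°.
Normalise into (−180°, 180°]: 106.621° stays 106.621°.
Positive ⇒ the second point lies to the east; separation 106.621°.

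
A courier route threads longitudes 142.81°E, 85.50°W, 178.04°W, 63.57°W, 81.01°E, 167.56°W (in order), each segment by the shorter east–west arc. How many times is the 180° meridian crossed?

2

Leg 1: +142.81° → -85.50°, shortest Δλ = 131.69° (east) — crosses 180°.
Leg 2: -85.50° → -178.04°, shortest Δλ = -92.54° (west) — does not cross 180°.
Leg 3: -178.04° → -63.57°, shortest Δλ = 114.47° (east) — does not cross 180°.
Leg 4: -63.57° → +81.01°, shortest Δλ = 144.58° (east) — does not cross 180°.
Leg 5: +81.01° → -167.56°, shortest Δλ = 111.43° (east) — crosses 180°.
Total crossings: 2.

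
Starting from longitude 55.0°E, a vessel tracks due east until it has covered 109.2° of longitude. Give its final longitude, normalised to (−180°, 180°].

164.2°E

Start at +55.0°; shift +109.2° → +164.2°.
+164.2° already lies in (−180°, 180°].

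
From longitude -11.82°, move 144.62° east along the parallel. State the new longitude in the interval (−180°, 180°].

Start at -11.82°; shift +144.62° → +132.80°.
+132.80° already lies in (−180°, 180°].

+132.80°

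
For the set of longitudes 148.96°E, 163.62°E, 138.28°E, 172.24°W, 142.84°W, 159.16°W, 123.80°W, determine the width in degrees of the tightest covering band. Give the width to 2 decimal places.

97.92°

Sort the longitudes: -172.24°, -159.16°, -142.84°, -123.80°, +138.28°, +148.96°, +163.62°.
Eastward gaps between consecutive values (wrapping around): 13.08°, 16.32°, 19.04°, 262.08°, 10.68°, 14.66°, 24.14°.
Largest gap = 262.08° ⇒ minimal covering band is its complement: 360° − 262.08° = 97.92°.
Band runs from +138.28° eastward to -123.80°, crossing the antimeridian.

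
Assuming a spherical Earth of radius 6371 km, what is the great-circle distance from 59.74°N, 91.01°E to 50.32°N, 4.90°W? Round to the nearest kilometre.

5652 km

Δλ = -4.90 − 91.01 = -95.91°.
Δφ = 50.32 − 59.74 = -9.42°.
a = sin²(Δφ/2) + cos φ₁ · cos φ₂ · sin²(Δλ/2) = 0.184185.
c = 2·atan2(√a, √(1−a)) = 0.88714 rad → d = 6371·c ≈ 5651.99 km.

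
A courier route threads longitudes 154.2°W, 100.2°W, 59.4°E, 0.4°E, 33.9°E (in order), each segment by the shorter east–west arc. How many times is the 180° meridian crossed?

Leg 1: -154.2° → -100.2°, shortest Δλ = 54.0° (east) — does not cross 180°.
Leg 2: -100.2° → +59.4°, shortest Δλ = 159.6° (east) — does not cross 180°.
Leg 3: +59.4° → +0.4°, shortest Δλ = -59.0° (west) — does not cross 180°.
Leg 4: +0.4° → +33.9°, shortest Δλ = 33.5° (east) — does not cross 180°.
Total crossings: 0.

0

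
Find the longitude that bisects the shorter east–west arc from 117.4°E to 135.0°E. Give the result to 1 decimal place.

Signed shortest Δλ from +117.4° to +135.0° is +17.6°.
Midpoint longitude = +117.4° + (+17.6°)/2 = +117.4° + 8.8° = +126.2°.

126.2°E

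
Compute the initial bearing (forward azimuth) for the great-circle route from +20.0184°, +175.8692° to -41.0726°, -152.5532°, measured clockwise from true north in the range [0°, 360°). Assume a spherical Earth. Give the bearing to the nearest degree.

Δλ = -152.5532 − 175.8692 = -328.4224°; wrapped into (−180°, 180°]: 31.5776°.
θ = atan2( sin Δλ · cos φ₂ , cos φ₁ · sin φ₂ − sin φ₁ · cos φ₂ · cos Δλ )
  = atan2(0.39477, -0.83718) = 154.754° → normalised to [0°, 360°): 154.754°.

155°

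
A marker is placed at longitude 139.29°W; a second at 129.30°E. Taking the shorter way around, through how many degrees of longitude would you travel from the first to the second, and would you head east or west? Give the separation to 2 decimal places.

Raw difference: 129.30 − -139.29 = 268.59°.
Normalise into (−180°, 180°]: 268.59° − 360° = -91.41°.
Negative ⇒ the second point lies to the west; separation 91.41°.

91.41° west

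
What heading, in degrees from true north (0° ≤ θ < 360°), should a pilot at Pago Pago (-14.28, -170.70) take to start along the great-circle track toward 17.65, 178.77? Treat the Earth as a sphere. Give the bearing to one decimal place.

341.6°

Δλ = 178.77 − -170.70 = 349.47°; wrapped into (−180°, 180°]: -10.53°.
θ = atan2( sin Δλ · cos φ₂ , cos φ₁ · sin φ₂ − sin φ₁ · cos φ₂ · cos Δλ )
  = atan2(-0.17415, 0.52492) = -18.354° → normalised to [0°, 360°): 341.646°.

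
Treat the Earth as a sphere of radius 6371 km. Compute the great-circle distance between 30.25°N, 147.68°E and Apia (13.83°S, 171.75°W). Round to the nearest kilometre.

6548 km

Δλ = -171.75 − 147.68 = -319.43°; wrapped into (−180°, 180°]: 40.57°.
Δφ = -13.83 − 30.25 = -44.08°.
a = sin²(Δφ/2) + cos φ₁ · cos φ₂ · sin²(Δλ/2) = 0.241633.
c = 2·atan2(√a, √(1−a)) = 1.02777 rad → d = 6371·c ≈ 6547.89 km.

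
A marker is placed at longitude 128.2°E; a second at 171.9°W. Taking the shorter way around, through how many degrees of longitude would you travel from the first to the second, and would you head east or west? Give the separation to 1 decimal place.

Raw difference: -171.9 − 128.2 = -300.1°.
Normalise into (−180°, 180°]: -300.1° + 360° = 59.9°.
Positive ⇒ the second point lies to the east; separation 59.9°.

59.9° east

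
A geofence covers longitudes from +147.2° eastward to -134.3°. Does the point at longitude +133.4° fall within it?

Band width going east from +147.2° to -134.3°: ((-134.3 − 147.2) mod 360) = 78.5°.
Offset of +133.4° east of the west edge: ((133.4 − 147.2) mod 360) = 346.2°.
346.2° > 78.5° ⇒ outside.

No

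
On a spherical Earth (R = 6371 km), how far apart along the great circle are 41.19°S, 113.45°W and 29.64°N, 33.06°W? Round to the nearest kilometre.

Δλ = -33.06 − -113.45 = 80.39°.
Δφ = 29.64 − -41.19 = 70.83°.
a = sin²(Δφ/2) + cos φ₁ · cos φ₂ · sin²(Δλ/2) = 0.608250.
c = 2·atan2(√a, √(1−a)) = 1.78902 rad → d = 6371·c ≈ 11397.87 km.

11398 km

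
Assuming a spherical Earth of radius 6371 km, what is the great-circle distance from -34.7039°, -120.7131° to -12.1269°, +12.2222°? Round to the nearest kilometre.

Δλ = 12.2222 − -120.7131 = 132.9353°.
Δφ = -12.1269 − -34.7039 = 22.5770°.
a = sin²(Δφ/2) + cos φ₁ · cos φ₂ · sin²(Δλ/2) = 0.713947.
c = 2·atan2(√a, √(1−a)) = 2.01296 rad → d = 6371·c ≈ 12824.55 km.

12825 km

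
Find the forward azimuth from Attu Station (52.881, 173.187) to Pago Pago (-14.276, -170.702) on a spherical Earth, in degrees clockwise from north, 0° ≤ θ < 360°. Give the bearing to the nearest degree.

163°

Δλ = -170.702 − 173.187 = -343.889°; wrapped into (−180°, 180°]: 16.111°.
θ = atan2( sin Δλ · cos φ₂ , cos φ₁ · sin φ₂ − sin φ₁ · cos φ₂ · cos Δλ )
  = atan2(0.26893, -0.89122) = 163.209° → normalised to [0°, 360°): 163.209°.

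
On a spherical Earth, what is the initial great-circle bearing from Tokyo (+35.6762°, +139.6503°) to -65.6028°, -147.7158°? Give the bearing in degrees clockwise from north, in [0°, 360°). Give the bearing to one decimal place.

Δλ = -147.7158 − 139.6503 = -287.3661°; wrapped into (−180°, 180°]: 72.6339°.
θ = atan2( sin Δλ · cos φ₂ , cos φ₁ · sin φ₂ − sin φ₁ · cos φ₂ · cos Δλ )
  = atan2(0.39423, -0.81169) = 154.095° → normalised to [0°, 360°): 154.095°.

154.1°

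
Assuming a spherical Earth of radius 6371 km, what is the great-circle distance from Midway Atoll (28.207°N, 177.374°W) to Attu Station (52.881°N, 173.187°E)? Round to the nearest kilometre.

2852 km

Δλ = 173.187 − -177.374 = 350.561°; wrapped into (−180°, 180°]: -9.439°.
Δφ = 52.881 − 28.207 = 24.674°.
a = sin²(Δφ/2) + cos φ₁ · cos φ₂ · sin²(Δλ/2) = 0.049251.
c = 2·atan2(√a, √(1−a)) = 0.44758 rad → d = 6371·c ≈ 2851.53 km.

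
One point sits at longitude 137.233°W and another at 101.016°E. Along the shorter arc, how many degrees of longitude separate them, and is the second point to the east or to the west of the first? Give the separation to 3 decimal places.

121.751° west

Raw difference: 101.016 − -137.233 = 238.249°.
Normalise into (−180°, 180°]: 238.249° − 360° = -121.751°.
Negative ⇒ the second point lies to the west; separation 121.751°.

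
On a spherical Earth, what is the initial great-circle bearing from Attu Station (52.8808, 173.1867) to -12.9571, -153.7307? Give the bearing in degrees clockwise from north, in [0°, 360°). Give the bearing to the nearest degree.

146°

Δλ = -153.7307 − 173.1867 = -326.9174°; wrapped into (−180°, 180°]: 33.0826°.
θ = atan2( sin Δλ · cos φ₂ , cos φ₁ · sin φ₂ − sin φ₁ · cos φ₂ · cos Δλ )
  = atan2(0.53195, -0.78641) = 145.925° → normalised to [0°, 360°): 145.925°.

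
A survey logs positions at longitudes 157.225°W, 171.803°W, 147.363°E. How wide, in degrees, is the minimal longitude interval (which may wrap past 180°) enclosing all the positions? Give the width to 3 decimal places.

55.412°

Sort the longitudes: -171.803°, -157.225°, +147.363°.
Eastward gaps between consecutive values (wrapping around): 14.578°, 304.588°, 40.834°.
Largest gap = 304.588° ⇒ minimal covering band is its complement: 360° − 304.588° = 55.412°.
Band runs from +147.363° eastward to -157.225°, crossing the antimeridian.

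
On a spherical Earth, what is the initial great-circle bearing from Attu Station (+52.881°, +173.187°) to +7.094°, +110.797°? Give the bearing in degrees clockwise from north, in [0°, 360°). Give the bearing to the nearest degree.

Δλ = 110.797 − 173.187 = -62.390°.
θ = atan2( sin Δλ · cos φ₂ , cos φ₁ · sin φ₂ − sin φ₁ · cos φ₂ · cos Δλ )
  = atan2(-0.87934, -0.29219) = -108.381° → normalised to [0°, 360°): 251.619°.

252°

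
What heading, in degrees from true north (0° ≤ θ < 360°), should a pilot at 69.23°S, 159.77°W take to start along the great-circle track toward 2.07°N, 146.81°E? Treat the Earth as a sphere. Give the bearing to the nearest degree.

305°

Δλ = 146.81 − -159.77 = 306.58°; wrapped into (−180°, 180°]: -53.42°.
θ = atan2( sin Δλ · cos φ₂ , cos φ₁ · sin φ₂ − sin φ₁ · cos φ₂ · cos Δλ )
  = atan2(-0.80250, 0.56966) = -54.631° → normalised to [0°, 360°): 305.369°.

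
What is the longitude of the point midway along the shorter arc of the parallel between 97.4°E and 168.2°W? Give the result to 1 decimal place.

Signed shortest Δλ from +97.4° to -168.2° is +94.4°.
Midpoint longitude = +97.4° + (+94.4°)/2 = +97.4° + 47.2° = +144.6°.
(The naïve average (+97.4 + -168.2)/2 = -35.4° is on the wrong side of the globe.)

144.6°E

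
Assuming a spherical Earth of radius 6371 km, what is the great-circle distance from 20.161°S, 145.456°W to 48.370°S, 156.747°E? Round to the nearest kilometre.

Δλ = 156.747 − -145.456 = 302.203°; wrapped into (−180°, 180°]: -57.797°.
Δφ = -48.370 − -20.161 = -28.209°.
a = sin²(Δφ/2) + cos φ₁ · cos φ₂ · sin²(Δλ/2) = 0.205024.
c = 2·atan2(√a, √(1−a)) = 0.93980 rad → d = 6371·c ≈ 5987.44 km.

5987 km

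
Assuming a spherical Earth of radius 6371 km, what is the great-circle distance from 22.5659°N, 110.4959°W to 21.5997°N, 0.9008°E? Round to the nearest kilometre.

11109 km

Δλ = 0.9008 − -110.4959 = 111.3967°.
Δφ = 21.5997 − 22.5659 = -0.9662°.
a = sin²(Δφ/2) + cos φ₁ · cos φ₂ · sin²(Δλ/2) = 0.585985.
c = 2·atan2(√a, √(1−a)) = 1.74363 rad → d = 6371·c ≈ 11108.64 km.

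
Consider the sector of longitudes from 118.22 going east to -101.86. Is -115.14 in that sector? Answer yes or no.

Band width going east from +118.22° to -101.86°: ((-101.86 − 118.22) mod 360) = 139.92°.
Offset of -115.14° east of the west edge: ((-115.14 − 118.22) mod 360) = 126.64°.
126.64° ≤ 139.92° ⇒ inside.

Yes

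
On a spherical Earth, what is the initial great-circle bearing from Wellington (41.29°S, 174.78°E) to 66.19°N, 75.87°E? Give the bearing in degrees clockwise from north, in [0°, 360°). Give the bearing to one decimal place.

328.3°

Δλ = 75.87 − 174.78 = -98.91°.
θ = atan2( sin Δλ · cos φ₂ , cos φ₁ · sin φ₂ − sin φ₁ · cos φ₂ · cos Δλ )
  = atan2(-0.39883, 0.64617) = -31.684° → normalised to [0°, 360°): 328.316°.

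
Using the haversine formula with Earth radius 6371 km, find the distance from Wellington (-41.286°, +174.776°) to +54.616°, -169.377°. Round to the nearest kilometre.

Δλ = -169.377 − 174.776 = -344.153°; wrapped into (−180°, 180°]: 15.847°.
Δφ = 54.616 − -41.286 = 95.902°.
a = sin²(Δφ/2) + cos φ₁ · cos φ₂ · sin²(Δλ/2) = 0.559682.
c = 2·atan2(√a, √(1−a)) = 1.69045 rad → d = 6371·c ≈ 10769.83 km.

10770 km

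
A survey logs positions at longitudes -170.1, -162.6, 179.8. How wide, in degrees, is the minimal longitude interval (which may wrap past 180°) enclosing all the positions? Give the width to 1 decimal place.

Sort the longitudes: -170.1°, -162.6°, +179.8°.
Eastward gaps between consecutive values (wrapping around): 7.5°, 342.4°, 10.1°.
Largest gap = 342.4° ⇒ minimal covering band is its complement: 360° − 342.4° = 17.6°.
Band runs from +179.8° eastward to -162.6°, crossing the antimeridian.

17.6°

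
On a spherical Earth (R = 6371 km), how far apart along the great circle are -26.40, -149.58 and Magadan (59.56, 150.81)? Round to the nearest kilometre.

10991 km

Δλ = 150.81 − -149.58 = 300.39°; wrapped into (−180°, 180°]: -59.61°.
Δφ = 59.56 − -26.40 = 85.96°.
a = sin²(Δφ/2) + cos φ₁ · cos φ₂ · sin²(Δλ/2) = 0.576889.
c = 2·atan2(√a, √(1−a)) = 1.72519 rad → d = 6371·c ≈ 10991.16 km.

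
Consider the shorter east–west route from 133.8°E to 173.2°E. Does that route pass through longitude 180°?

No

Signed shortest Δλ = ((173.2 − 133.8 + 180) mod 360) − 180 = 39.4°.
Going east by 39.4° from +133.8° reaches +173.2° without touching 180°.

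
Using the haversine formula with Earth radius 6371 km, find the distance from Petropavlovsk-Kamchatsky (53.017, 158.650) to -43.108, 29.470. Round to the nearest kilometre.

Δλ = 29.470 − 158.650 = -129.180°.
Δφ = -43.108 − 53.017 = -96.125°.
a = sin²(Δφ/2) + cos φ₁ · cos φ₂ · sin²(Δλ/2) = 0.911677.
c = 2·atan2(√a, √(1−a)) = 2.53809 rad → d = 6371·c ≈ 16170.18 km.

16170 km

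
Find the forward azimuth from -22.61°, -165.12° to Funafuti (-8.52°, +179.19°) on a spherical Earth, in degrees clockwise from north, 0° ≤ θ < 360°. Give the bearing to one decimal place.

310.6°

Δλ = 179.19 − -165.12 = 344.31°; wrapped into (−180°, 180°]: -15.69°.
θ = atan2( sin Δλ · cos φ₂ , cos φ₁ · sin φ₂ − sin φ₁ · cos φ₂ · cos Δλ )
  = atan2(-0.26745, 0.22928) = -49.394° → normalised to [0°, 360°): 310.606°.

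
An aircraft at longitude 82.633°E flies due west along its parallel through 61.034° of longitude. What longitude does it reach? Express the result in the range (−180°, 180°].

Start at +82.633°; shift −61.034° → +21.599°.
+21.599° already lies in (−180°, 180°].

21.599°E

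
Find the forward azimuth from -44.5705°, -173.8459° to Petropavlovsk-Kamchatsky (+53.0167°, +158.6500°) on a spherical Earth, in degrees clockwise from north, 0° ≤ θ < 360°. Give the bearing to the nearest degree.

344°

Δλ = 158.6500 − -173.8459 = 332.4959°; wrapped into (−180°, 180°]: -27.5041°.
θ = atan2( sin Δλ · cos φ₂ , cos φ₁ · sin φ₂ − sin φ₁ · cos φ₂ · cos Δλ )
  = atan2(-0.27782, 0.94353) = -16.407° → normalised to [0°, 360°): 343.593°.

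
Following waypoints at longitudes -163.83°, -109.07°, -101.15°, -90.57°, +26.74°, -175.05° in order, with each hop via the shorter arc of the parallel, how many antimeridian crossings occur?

1

Leg 1: -163.83° → -109.07°, shortest Δλ = 54.76° (east) — does not cross 180°.
Leg 2: -109.07° → -101.15°, shortest Δλ = 7.92° (east) — does not cross 180°.
Leg 3: -101.15° → -90.57°, shortest Δλ = 10.58° (east) — does not cross 180°.
Leg 4: -90.57° → +26.74°, shortest Δλ = 117.31° (east) — does not cross 180°.
Leg 5: +26.74° → -175.05°, shortest Δλ = 158.21° (east) — crosses 180°.
Total crossings: 1.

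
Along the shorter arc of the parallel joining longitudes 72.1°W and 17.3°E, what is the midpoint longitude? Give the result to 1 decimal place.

Signed shortest Δλ from -72.1° to +17.3° is +89.4°.
Midpoint longitude = -72.1° + (+89.4°)/2 = -72.1° + 44.7° = -27.4°.

27.4°W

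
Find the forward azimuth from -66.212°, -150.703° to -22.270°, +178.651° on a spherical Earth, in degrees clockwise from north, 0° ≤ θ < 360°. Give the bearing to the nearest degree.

321°

Δλ = 178.651 − -150.703 = 329.354°; wrapped into (−180°, 180°]: -30.646°.
θ = atan2( sin Δλ · cos φ₂ , cos φ₁ · sin φ₂ − sin φ₁ · cos φ₂ · cos Δλ )
  = atan2(-0.47171, 0.57566) = -39.332° → normalised to [0°, 360°): 320.668°.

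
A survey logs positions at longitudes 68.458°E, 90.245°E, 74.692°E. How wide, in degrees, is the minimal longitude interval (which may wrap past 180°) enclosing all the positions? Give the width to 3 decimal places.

21.787°

Sort the longitudes: +68.458°, +74.692°, +90.245°.
Eastward gaps between consecutive values (wrapping around): 6.234°, 15.553°, 338.213°.
Largest gap = 338.213° ⇒ minimal covering band is its complement: 360° − 338.213° = 21.787°.
Band runs from +68.458° eastward to +90.245°.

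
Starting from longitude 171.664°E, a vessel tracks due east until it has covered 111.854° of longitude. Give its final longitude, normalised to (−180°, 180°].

Start at +171.664°; shift +111.854° → +283.518°.
+283.518° lies outside (−180°, 180°]; subtract 360° → -76.482°.

76.482°W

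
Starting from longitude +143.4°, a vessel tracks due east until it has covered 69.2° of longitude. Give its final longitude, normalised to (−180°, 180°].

-147.4°

Start at +143.4°; shift +69.2° → +212.6°.
+212.6° lies outside (−180°, 180°]; subtract 360° → -147.4°.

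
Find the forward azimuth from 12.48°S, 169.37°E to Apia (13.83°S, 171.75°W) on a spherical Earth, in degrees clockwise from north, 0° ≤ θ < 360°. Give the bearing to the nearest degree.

96°

Δλ = -171.75 − 169.37 = -341.12°; wrapped into (−180°, 180°]: 18.88°.
θ = atan2( sin Δλ · cos φ₂ , cos φ₁ · sin φ₂ − sin φ₁ · cos φ₂ · cos Δλ )
  = atan2(0.31421, -0.03485) = 96.329° → normalised to [0°, 360°): 96.329°.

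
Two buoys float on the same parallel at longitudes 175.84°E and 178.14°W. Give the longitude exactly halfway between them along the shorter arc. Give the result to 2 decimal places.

Signed shortest Δλ from +175.84° to -178.14° is +6.02°.
Midpoint longitude = +175.84° + (+6.02°)/2 = +175.84° + 3.01° = +178.85°.
(The naïve average (+175.84 + -178.14)/2 = -1.15° is on the wrong side of the globe.)

178.85°E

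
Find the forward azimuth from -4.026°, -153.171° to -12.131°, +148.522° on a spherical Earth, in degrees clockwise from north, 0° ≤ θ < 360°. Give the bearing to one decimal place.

Δλ = 148.522 − -153.171 = 301.693°; wrapped into (−180°, 180°]: -58.307°.
θ = atan2( sin Δλ · cos φ₂ , cos φ₁ · sin φ₂ − sin φ₁ · cos φ₂ · cos Δλ )
  = atan2(-0.83187, -0.17357) = -101.785° → normalised to [0°, 360°): 258.215°.

258.2°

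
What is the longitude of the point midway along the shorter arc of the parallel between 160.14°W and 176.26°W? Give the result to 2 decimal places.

Signed shortest Δλ from -160.14° to -176.26° is -16.12°.
Midpoint longitude = -160.14° + (-16.12°)/2 = -160.14° − 8.06° = -168.20°.

168.20°W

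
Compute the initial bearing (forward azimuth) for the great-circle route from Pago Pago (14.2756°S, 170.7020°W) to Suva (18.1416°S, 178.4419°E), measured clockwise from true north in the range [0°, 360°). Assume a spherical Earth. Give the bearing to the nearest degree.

248°

Δλ = 178.4419 − -170.7020 = 349.1439°; wrapped into (−180°, 180°]: -10.8561°.
θ = atan2( sin Δλ · cos φ₂ , cos φ₁ · sin φ₂ − sin φ₁ · cos φ₂ · cos Δλ )
  = atan2(-0.17898, -0.07162) = -111.808° → normalised to [0°, 360°): 248.192°.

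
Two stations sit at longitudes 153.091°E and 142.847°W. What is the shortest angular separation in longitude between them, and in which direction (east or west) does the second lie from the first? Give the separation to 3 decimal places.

Raw difference: -142.847 − 153.091 = -295.938°.
Normalise into (−180°, 180°]: -295.938° + 360° = 64.062°.
Positive ⇒ the second point lies to the east; separation 64.062°.

64.062° east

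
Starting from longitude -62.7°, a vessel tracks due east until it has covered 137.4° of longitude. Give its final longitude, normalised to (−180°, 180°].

+74.7°

Start at -62.7°; shift +137.4° → +74.7°.
+74.7° already lies in (−180°, 180°].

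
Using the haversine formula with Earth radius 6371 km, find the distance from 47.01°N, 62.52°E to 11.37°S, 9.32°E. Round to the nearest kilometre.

8357 km

Δλ = 9.32 − 62.52 = -53.20°.
Δφ = -11.37 − 47.01 = -58.38°.
a = sin²(Δφ/2) + cos φ₁ · cos φ₂ · sin²(Δλ/2) = 0.371882.
c = 2·atan2(√a, √(1−a)) = 1.31167 rad → d = 6371·c ≈ 8356.66 km.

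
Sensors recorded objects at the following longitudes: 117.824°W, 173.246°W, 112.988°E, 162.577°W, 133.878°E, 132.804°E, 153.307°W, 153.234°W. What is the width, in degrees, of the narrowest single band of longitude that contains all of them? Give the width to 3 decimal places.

Sort the longitudes: -173.246°, -162.577°, -153.307°, -153.234°, -117.824°, +112.988°, +132.804°, +133.878°.
Eastward gaps between consecutive values (wrapping around): 10.669°, 9.270°, 0.073°, 35.410°, 230.812°, 19.816°, 1.074°, 52.876°.
Largest gap = 230.812° ⇒ minimal covering band is its complement: 360° − 230.812° = 129.188°.
Band runs from +112.988° eastward to -117.824°, crossing the antimeridian.

129.188°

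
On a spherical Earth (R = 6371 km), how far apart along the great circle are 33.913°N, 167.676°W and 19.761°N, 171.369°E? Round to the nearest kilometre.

Δλ = 171.369 − -167.676 = 339.045°; wrapped into (−180°, 180°]: -20.955°.
Δφ = 19.761 − 33.913 = -14.152°.
a = sin²(Δφ/2) + cos φ₁ · cos φ₂ · sin²(Δλ/2) = 0.041002.
c = 2·atan2(√a, √(1−a)) = 0.40780 rad → d = 6371·c ≈ 2598.10 km.

2598 km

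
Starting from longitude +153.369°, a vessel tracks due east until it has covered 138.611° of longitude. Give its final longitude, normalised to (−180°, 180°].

Start at +153.369°; shift +138.611° → +291.980°.
+291.980° lies outside (−180°, 180°]; subtract 360° → -68.020°.

-68.020°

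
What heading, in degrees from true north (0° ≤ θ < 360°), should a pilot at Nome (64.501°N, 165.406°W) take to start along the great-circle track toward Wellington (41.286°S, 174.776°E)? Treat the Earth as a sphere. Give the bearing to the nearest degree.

Δλ = 174.776 − -165.406 = 340.182°; wrapped into (−180°, 180°]: -19.818°.
θ = atan2( sin Δλ · cos φ₂ , cos φ₁ · sin φ₂ − sin φ₁ · cos φ₂ · cos Δλ )
  = atan2(-0.25476, -0.92211) = -164.556° → normalised to [0°, 360°): 195.444°.

195°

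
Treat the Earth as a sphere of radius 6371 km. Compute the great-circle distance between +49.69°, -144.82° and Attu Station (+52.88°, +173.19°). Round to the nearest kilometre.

Δλ = 173.19 − -144.82 = 318.01°; wrapped into (−180°, 180°]: -41.99°.
Δφ = 52.88 − 49.69 = 3.19°.
a = sin²(Δφ/2) + cos φ₁ · cos φ₂ · sin²(Δλ/2) = 0.050891.
c = 2·atan2(√a, √(1−a)) = 0.45510 rad → d = 6371·c ≈ 2899.44 km.

2899 km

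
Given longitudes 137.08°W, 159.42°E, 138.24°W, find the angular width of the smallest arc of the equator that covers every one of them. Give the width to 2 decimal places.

Sort the longitudes: -138.24°, -137.08°, +159.42°.
Eastward gaps between consecutive values (wrapping around): 1.16°, 296.50°, 62.34°.
Largest gap = 296.50° ⇒ minimal covering band is its complement: 360° − 296.50° = 63.50°.
Band runs from +159.42° eastward to -137.08°, crossing the antimeridian.

63.50°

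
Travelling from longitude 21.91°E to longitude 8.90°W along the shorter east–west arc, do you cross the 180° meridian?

No

Signed shortest Δλ = ((-8.90 − 21.91 + 180) mod 360) − 180 = -30.81°.
Going west by 30.81° from +21.91° reaches -8.90° without touching 180°.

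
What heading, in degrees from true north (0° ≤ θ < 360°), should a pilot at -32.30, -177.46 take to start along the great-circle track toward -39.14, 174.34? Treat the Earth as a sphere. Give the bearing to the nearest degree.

Δλ = 174.34 − -177.46 = 351.80°; wrapped into (−180°, 180°]: -8.20°.
θ = atan2( sin Δλ · cos φ₂ , cos φ₁ · sin φ₂ − sin φ₁ · cos φ₂ · cos Δλ )
  = atan2(-0.11062, -0.12333) = -138.110° → normalised to [0°, 360°): 221.890°.

222°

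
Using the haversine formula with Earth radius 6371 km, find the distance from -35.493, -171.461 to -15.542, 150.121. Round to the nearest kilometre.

Δλ = 150.121 − -171.461 = 321.582°; wrapped into (−180°, 180°]: -38.418°.
Δφ = -15.542 − -35.493 = 19.951°.
a = sin²(Δφ/2) + cos φ₁ · cos φ₂ · sin²(Δλ/2) = 0.114921.
c = 2·atan2(√a, √(1−a)) = 0.69171 rad → d = 6371·c ≈ 4406.87 km.

4407 km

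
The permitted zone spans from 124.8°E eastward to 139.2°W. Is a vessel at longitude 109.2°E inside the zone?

Band width going east from +124.8° to -139.2°: ((-139.2 − 124.8) mod 360) = 96.0°.
Offset of +109.2° east of the west edge: ((109.2 − 124.8) mod 360) = 344.4°.
344.4° > 96.0° ⇒ outside.

No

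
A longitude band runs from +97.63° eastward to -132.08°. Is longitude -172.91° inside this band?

Band width going east from +97.63° to -132.08°: ((-132.08 − 97.63) mod 360) = 130.29°.
Offset of -172.91° east of the west edge: ((-172.91 − 97.63) mod 360) = 89.46°.
89.46° ≤ 130.29° ⇒ inside.

Yes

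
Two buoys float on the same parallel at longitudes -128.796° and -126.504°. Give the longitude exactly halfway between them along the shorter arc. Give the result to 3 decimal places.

-127.650°

Signed shortest Δλ from -128.796° to -126.504° is +2.292°.
Midpoint longitude = -128.796° + (+2.292°)/2 = -128.796° + 1.146° = -127.650°.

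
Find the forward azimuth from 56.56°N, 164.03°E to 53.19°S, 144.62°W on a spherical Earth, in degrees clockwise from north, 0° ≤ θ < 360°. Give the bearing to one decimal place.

148.2°

Δλ = -144.62 − 164.03 = -308.65°; wrapped into (−180°, 180°]: 51.35°.
θ = atan2( sin Δλ · cos φ₂ , cos φ₁ · sin φ₂ − sin φ₁ · cos φ₂ · cos Δλ )
  = atan2(0.46793, -0.75346) = 148.158° → normalised to [0°, 360°): 148.158°.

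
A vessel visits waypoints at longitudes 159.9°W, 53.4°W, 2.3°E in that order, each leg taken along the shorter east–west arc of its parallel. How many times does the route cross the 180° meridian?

Leg 1: -159.9° → -53.4°, shortest Δλ = 106.5° (east) — does not cross 180°.
Leg 2: -53.4° → +2.3°, shortest Δλ = 55.7° (east) — does not cross 180°.
Total crossings: 0.

0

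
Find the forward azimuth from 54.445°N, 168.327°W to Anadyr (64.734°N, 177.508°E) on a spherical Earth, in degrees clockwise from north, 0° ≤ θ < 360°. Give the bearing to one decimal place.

331.1°

Δλ = 177.508 − -168.327 = 345.835°; wrapped into (−180°, 180°]: -14.165°.
θ = atan2( sin Δλ · cos φ₂ , cos φ₁ · sin φ₂ − sin φ₁ · cos φ₂ · cos Δλ )
  = atan2(-0.10445, 0.18917) = -28.905° → normalised to [0°, 360°): 331.095°.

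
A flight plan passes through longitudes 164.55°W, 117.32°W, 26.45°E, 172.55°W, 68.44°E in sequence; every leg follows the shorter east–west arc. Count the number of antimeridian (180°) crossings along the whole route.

Leg 1: -164.55° → -117.32°, shortest Δλ = 47.23° (east) — does not cross 180°.
Leg 2: -117.32° → +26.45°, shortest Δλ = 143.77° (east) — does not cross 180°.
Leg 3: +26.45° → -172.55°, shortest Δλ = 161.0° (east) — crosses 180°.
Leg 4: -172.55° → +68.44°, shortest Δλ = -119.01° (west) — crosses 180°.
Total crossings: 2.

2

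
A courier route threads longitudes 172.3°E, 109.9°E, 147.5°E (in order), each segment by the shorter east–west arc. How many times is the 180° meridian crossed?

0

Leg 1: +172.3° → +109.9°, shortest Δλ = -62.4° (west) — does not cross 180°.
Leg 2: +109.9° → +147.5°, shortest Δλ = 37.6° (east) — does not cross 180°.
Total crossings: 0.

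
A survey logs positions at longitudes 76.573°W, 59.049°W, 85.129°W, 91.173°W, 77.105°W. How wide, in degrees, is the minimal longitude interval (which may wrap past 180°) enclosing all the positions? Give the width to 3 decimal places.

32.124°

Sort the longitudes: -91.173°, -85.129°, -77.105°, -76.573°, -59.049°.
Eastward gaps between consecutive values (wrapping around): 6.044°, 8.024°, 0.532°, 17.524°, 327.876°.
Largest gap = 327.876° ⇒ minimal covering band is its complement: 360° − 327.876° = 32.124°.
Band runs from -91.173° eastward to -59.049°.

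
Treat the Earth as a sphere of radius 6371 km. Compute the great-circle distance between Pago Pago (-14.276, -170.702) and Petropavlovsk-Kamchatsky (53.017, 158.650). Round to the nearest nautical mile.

4339 nmi

Δλ = 158.650 − -170.702 = 329.352°; wrapped into (−180°, 180°]: -30.648°.
Δφ = 53.017 − -14.276 = 67.293°.
a = sin²(Δφ/2) + cos φ₁ · cos φ₂ · sin²(Δλ/2) = 0.347709.
c = 2·atan2(√a, √(1−a)) = 1.26130 rad → d = 6371·c ≈ 8035.72 km ≈ 4338.94 nmi.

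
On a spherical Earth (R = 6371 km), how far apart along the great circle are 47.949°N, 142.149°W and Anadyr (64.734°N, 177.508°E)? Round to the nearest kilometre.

3025 km

Δλ = 177.508 − -142.149 = 319.657°; wrapped into (−180°, 180°]: -40.343°.
Δφ = 64.734 − 47.949 = 16.785°.
a = sin²(Δφ/2) + cos φ₁ · cos φ₂ · sin²(Δλ/2) = 0.055296.
c = 2·atan2(√a, √(1−a)) = 0.47475 rad → d = 6371·c ≈ 3024.62 km.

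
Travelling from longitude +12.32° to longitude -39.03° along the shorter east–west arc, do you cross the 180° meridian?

No

Signed shortest Δλ = ((-39.03 − 12.32 + 180) mod 360) − 180 = -51.35°.
Going west by 51.35° from +12.32° reaches -39.03° without touching 180°.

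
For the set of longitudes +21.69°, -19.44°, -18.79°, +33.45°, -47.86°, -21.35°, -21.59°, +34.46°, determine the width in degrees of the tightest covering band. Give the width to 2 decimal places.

Sort the longitudes: -47.86°, -21.59°, -21.35°, -19.44°, -18.79°, +21.69°, +33.45°, +34.46°.
Eastward gaps between consecutive values (wrapping around): 26.27°, 0.24°, 1.91°, 0.65°, 40.48°, 11.76°, 1.01°, 277.68°.
Largest gap = 277.68° ⇒ minimal covering band is its complement: 360° − 277.68° = 82.32°.
Band runs from -47.86° eastward to +34.46°.

82.32°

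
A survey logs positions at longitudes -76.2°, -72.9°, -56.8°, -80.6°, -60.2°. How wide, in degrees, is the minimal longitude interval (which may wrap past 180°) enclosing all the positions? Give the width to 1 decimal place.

Sort the longitudes: -80.6°, -76.2°, -72.9°, -60.2°, -56.8°.
Eastward gaps between consecutive values (wrapping around): 4.4°, 3.3°, 12.7°, 3.4°, 336.2°.
Largest gap = 336.2° ⇒ minimal covering band is its complement: 360° − 336.2° = 23.8°.
Band runs from -80.6° eastward to -56.8°.

23.8°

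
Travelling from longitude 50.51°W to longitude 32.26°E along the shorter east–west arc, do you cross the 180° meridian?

No

Signed shortest Δλ = ((32.26 − -50.51 + 180) mod 360) − 180 = 82.77°.
Going east by 82.77° from -50.51° reaches +32.26° without touching 180°.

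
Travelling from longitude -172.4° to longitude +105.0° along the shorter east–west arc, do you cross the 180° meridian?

Yes

Naïve |105.0 − -172.4| = 277.4° > 180°, so the shorter arc goes the other way round — across 180°.
Signed shortest Δλ = ((105.0 − -172.4 + 180) mod 360) − 180 = -82.6°.
Going west by 82.6° from -172.4° passes through 180° before reaching +105.0°.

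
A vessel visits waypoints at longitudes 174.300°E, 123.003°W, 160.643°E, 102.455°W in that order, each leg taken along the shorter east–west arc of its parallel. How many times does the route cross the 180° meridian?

3

Leg 1: +174.300° → -123.003°, shortest Δλ = 62.697° (east) — crosses 180°.
Leg 2: -123.003° → +160.643°, shortest Δλ = -76.354° (west) — crosses 180°.
Leg 3: +160.643° → -102.455°, shortest Δλ = 96.902° (east) — crosses 180°.
Total crossings: 3.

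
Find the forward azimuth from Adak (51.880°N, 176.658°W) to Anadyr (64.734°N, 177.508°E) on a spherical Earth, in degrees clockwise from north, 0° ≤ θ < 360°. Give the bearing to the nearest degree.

Δλ = 177.508 − -176.658 = 354.166°; wrapped into (−180°, 180°]: -5.834°.
θ = atan2( sin Δλ · cos φ₂ , cos φ₁ · sin φ₂ − sin φ₁ · cos φ₂ · cos Δλ )
  = atan2(-0.04338, 0.22421) = -10.952° → normalised to [0°, 360°): 349.048°.

349°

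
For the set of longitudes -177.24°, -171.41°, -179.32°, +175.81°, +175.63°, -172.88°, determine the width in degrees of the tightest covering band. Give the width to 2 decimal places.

12.96°

Sort the longitudes: -179.32°, -177.24°, -172.88°, -171.41°, +175.63°, +175.81°.
Eastward gaps between consecutive values (wrapping around): 2.08°, 4.36°, 1.47°, 347.04°, 0.18°, 4.87°.
Largest gap = 347.04° ⇒ minimal covering band is its complement: 360° − 347.04° = 12.96°.
Band runs from +175.63° eastward to -171.41°, crossing the antimeridian.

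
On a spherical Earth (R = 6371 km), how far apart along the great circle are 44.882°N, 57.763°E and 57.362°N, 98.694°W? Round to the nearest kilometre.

Δλ = -98.694 − 57.763 = -156.457°.
Δφ = 57.362 − 44.882 = 12.480°.
a = sin²(Δφ/2) + cos φ₁ · cos φ₂ · sin²(Δλ/2) = 0.378057.
c = 2·atan2(√a, √(1−a)) = 1.32443 rad → d = 6371·c ≈ 8437.92 km.

8438 km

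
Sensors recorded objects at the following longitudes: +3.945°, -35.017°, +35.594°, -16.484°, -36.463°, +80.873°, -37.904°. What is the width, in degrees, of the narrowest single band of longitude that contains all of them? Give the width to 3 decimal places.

Sort the longitudes: -37.904°, -36.463°, -35.017°, -16.484°, +3.945°, +35.594°, +80.873°.
Eastward gaps between consecutive values (wrapping around): 1.441°, 1.446°, 18.533°, 20.429°, 31.649°, 45.279°, 241.223°.
Largest gap = 241.223° ⇒ minimal covering band is its complement: 360° − 241.223° = 118.777°.
Band runs from -37.904° eastward to +80.873°.

118.777°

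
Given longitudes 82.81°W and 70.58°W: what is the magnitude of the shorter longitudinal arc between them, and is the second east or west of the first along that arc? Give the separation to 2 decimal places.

Raw difference: -70.58 − -82.81 = 12.23°.
Normalise into (−180°, 180°]: 12.23° stays 12.23°.
Positive ⇒ the second point lies to the east; separation 12.23°.

12.23° east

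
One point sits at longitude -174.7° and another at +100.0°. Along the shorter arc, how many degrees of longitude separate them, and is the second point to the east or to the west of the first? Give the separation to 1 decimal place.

Raw difference: 100.0 − -174.7 = 274.7°.
Normalise into (−180°, 180°]: 274.7° − 360° = -85.3°.
Negative ⇒ the second point lies to the west; separation 85.3°.

85.3° west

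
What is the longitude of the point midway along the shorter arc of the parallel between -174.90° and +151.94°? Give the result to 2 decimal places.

+168.52°

Signed shortest Δλ from -174.90° to +151.94° is -33.16°.
Midpoint longitude = -174.90° + (-33.16°)/2 = -174.90° − 16.58° = -191.48°.
Normalise into (−180°, 180°]: +168.52°.
(The naïve average (-174.90 + +151.94)/2 = -11.48° is on the wrong side of the globe.)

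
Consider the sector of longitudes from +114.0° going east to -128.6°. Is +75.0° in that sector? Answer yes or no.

Band width going east from +114.0° to -128.6°: ((-128.6 − 114.0) mod 360) = 117.4°.
Offset of +75.0° east of the west edge: ((75.0 − 114.0) mod 360) = 321.0°.
321.0° > 117.4° ⇒ outside.

No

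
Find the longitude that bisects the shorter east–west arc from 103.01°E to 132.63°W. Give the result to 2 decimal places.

165.19°E

Signed shortest Δλ from +103.01° to -132.63° is +124.36°.
Midpoint longitude = +103.01° + (+124.36°)/2 = +103.01° + 62.18° = +165.19°.
(The naïve average (+103.01 + -132.63)/2 = -14.81° is on the wrong side of the globe.)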